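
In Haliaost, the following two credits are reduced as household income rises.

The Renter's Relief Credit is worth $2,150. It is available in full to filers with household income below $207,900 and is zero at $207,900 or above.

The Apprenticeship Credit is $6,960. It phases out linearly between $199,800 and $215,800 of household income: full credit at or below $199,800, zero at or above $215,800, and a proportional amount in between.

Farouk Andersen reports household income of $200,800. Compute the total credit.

Renter's Relief Credit: $200,800 is below the $207,900 cutoff, so the full $2,150 applies.
Apprenticeship Credit: $200,800 is $1,000 into a $16,000 phase-out range, leaving 15,000/16,000 of the credit: $6,960 × 15,000/16,000 = $6,525.
Total: $2,150 + $6,525 = $8,675.

$8,675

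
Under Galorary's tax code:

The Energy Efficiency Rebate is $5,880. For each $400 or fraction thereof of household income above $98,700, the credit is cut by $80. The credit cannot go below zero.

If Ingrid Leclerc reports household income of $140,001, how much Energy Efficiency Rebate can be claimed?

Energy Efficiency Rebate: income exceeds $98,700 by $41,301 → 104 increments × $80 = $8,320 ≥ base, so the credit is $0.

$0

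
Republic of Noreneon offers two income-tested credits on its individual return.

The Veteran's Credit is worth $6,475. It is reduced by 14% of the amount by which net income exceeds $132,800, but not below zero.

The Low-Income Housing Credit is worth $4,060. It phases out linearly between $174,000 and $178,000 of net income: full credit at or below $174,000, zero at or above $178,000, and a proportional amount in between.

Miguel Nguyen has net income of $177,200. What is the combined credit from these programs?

$1,071

Veteran's Credit: 14% of the $44,400 excess over $132,800 is $6,216; credit = $6,475 − $6,216 = $259.
Low-Income Housing Credit: $177,200 is $3,200 into a $4,000 phase-out range, leaving 800/4,000 of the credit: $4,060 × 800/4,000 = $812.
Total: $259 + $812 = $1,071.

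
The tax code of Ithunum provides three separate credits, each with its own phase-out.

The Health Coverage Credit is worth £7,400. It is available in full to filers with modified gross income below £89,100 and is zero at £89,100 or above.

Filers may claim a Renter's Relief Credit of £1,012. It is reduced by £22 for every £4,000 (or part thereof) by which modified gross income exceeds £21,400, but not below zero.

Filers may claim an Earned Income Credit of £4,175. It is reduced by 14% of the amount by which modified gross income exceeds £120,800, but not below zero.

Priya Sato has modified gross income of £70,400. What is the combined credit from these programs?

Health Coverage Credit: £70,400 is below the £89,100 cutoff, so the full £7,400 applies.
Renter's Relief Credit: income exceeds £21,400 by £49,000, which is 13 full-or-partial £4,000 increments; reduction = 13 × £22 = £286, leaving £726.
Earned Income Credit: £70,400 is at or below the £120,800 threshold, so the full £4,175 applies.
Total: £7,400 + £726 + £4,175 = £12,301.

£12,301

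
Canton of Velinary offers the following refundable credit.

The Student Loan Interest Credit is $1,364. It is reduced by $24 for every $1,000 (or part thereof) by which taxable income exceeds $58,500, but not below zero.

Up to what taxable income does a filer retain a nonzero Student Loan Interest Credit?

After 56 increments the reduction is 56 × $24 = $1,344, leaving $20; one more increment wipes it out. Increment 56 ends at excess 56 × $1,000 = $56,000, so the highest qualifying income is $58,500 + $56,000 = $114,500.

$114,500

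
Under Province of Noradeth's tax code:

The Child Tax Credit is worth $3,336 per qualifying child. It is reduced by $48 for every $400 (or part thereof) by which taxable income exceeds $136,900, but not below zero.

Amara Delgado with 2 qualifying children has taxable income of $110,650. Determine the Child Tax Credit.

$6,672

Child Tax Credit: base = 2 × $3,336 = $6,672. $110,650 is at or below the $136,900 threshold, so the full $6,672 applies.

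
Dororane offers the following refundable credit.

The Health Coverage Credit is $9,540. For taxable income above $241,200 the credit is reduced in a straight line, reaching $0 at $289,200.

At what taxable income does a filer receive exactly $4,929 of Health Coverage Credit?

$4,929 is 4,929/9,540 of the full $9,540, so 4,611/9,540 of the $48,000 range has been used: income = $241,200 + $48,000 × 4,611/9,540 = $264,400.

$264,400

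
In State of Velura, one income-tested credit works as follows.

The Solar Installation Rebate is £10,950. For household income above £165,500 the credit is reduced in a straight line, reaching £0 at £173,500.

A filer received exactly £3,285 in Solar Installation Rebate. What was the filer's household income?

£3,285 is 3,285/10,950 of the full £10,950, so 7,665/10,950 of the £8,000 range has been used: income = £165,500 + £8,000 × 7,665/10,950 = £171,100.

£171,100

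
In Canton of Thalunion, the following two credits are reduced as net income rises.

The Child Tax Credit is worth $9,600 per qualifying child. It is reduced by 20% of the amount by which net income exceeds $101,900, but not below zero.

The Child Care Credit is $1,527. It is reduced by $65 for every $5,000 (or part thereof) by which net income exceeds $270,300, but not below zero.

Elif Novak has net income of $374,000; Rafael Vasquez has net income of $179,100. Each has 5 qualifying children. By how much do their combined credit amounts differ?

Elif ($374,000): Child Tax Credit: base = 5 × $9,600 = $48,000. 20% of the $272,100 excess over $101,900 is $54,420 ≥ base, so the credit is $0. Child Care Credit: income exceeds $270,300 by $103,700, which is 21 full-or-partial $5,000 increments; reduction = 21 × $65 = $1,365, leaving $162. total $0 + $162 = $162
Rafael ($179,100): Child Tax Credit: base = 5 × $9,600 = $48,000. 20% of the $77,200 excess over $101,900 is $15,440; credit = $48,000 − $15,440 = $32,560. Child Care Credit: $179,100 is at or below the $270,300 threshold, so the full $1,527 applies. total $32,560 + $1,527 = $34,087
Difference: |$162 − $34,087| = $33,925.

$33,925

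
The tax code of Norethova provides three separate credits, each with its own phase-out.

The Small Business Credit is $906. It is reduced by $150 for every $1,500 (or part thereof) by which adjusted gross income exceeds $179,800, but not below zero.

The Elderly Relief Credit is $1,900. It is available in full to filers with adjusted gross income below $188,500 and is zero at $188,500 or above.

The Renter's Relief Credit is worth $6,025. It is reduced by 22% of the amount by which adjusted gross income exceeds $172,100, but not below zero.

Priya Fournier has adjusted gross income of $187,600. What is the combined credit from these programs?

Small Business Credit: income exceeds $179,800 by $7,800, which is 6 full-or-partial $1,500 increments; reduction = 6 × $150 = $900, leaving $6.
Elderly Relief Credit: $187,600 is below the $188,500 cutoff, so the full $1,900 applies.
Renter's Relief Credit: 22% of the $15,500 excess over $172,100 is $3,410; credit = $6,025 − $3,410 = $2,615.
Total: $6 + $1,900 + $2,615 = $4,521.

$4,521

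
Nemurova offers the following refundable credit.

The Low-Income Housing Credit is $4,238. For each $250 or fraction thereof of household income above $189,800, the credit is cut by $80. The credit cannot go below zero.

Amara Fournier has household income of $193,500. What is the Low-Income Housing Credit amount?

Low-Income Housing Credit: income exceeds $189,800 by $3,700, which is 15 full-or-partial $250 increments; reduction = 15 × $80 = $1,200, leaving $3,038.

$3,038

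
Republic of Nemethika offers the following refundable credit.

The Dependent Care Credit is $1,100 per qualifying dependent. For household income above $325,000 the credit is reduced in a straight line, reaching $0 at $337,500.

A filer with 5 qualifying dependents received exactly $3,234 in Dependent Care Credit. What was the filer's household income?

Full credit = 5 × $1,100 = $5,500.
$3,234 is 3,234/5,500 of the full $5,500, so 2,266/5,500 of the $12,500 range has been used: income = $325,000 + $12,500 × 2,266/5,500 = $330,150.

$330,150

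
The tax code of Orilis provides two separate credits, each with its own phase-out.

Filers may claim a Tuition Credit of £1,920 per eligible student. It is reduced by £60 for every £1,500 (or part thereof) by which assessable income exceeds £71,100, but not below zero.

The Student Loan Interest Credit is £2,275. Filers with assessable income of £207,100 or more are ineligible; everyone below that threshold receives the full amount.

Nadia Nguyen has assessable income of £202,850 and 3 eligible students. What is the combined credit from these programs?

£2,755

Tuition Credit: base = 3 × £1,920 = £5,760. income exceeds £71,100 by £131,750, which is 88 full-or-partial £1,500 increments; reduction = 88 × £60 = £5,280, leaving £480.
Student Loan Interest Credit: £202,850 is below the £207,100 cutoff, so the full £2,275 applies.
Total: £480 + £2,275 = £2,755.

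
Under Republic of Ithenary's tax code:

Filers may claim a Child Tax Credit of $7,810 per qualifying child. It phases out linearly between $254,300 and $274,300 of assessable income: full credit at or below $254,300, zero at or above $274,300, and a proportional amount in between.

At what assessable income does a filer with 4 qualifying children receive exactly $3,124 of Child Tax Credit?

$272,300

Full credit = 4 × $7,810 = $31,240.
$3,124 is 3,124/31,240 of the full $31,240, so 28,116/31,240 of the $20,000 range has been used: income = $254,300 + $20,000 × 28,116/31,240 = $272,300.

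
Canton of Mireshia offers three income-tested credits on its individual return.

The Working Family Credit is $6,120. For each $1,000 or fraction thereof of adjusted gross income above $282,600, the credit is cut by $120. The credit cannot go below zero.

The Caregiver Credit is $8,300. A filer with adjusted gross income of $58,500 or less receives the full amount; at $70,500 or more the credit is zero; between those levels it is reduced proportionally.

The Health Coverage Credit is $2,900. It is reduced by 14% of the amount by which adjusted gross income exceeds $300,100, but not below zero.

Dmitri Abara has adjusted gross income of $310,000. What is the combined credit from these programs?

$4,274

Working Family Credit: income exceeds $282,600 by $27,400, which is 28 full-or-partial $1,000 increments; reduction = 28 × $120 = $3,360, leaving $2,760.
Caregiver Credit: $310,000 is at or above $70,500, so the credit is $0.
Health Coverage Credit: 14% of the $9,900 excess over $300,100 is $1,386; credit = $2,900 − $1,386 = $1,514.
Total: $2,760 + $0 + $1,514 = $4,274.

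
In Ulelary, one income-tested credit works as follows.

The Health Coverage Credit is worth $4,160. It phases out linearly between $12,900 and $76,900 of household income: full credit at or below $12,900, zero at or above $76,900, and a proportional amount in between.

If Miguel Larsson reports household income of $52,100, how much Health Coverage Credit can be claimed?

Health Coverage Credit: $52,100 is $39,200 into a $64,000 phase-out range, leaving 24,800/64,000 of the credit: $4,160 × 24,800/64,000 = $1,612.

$1,612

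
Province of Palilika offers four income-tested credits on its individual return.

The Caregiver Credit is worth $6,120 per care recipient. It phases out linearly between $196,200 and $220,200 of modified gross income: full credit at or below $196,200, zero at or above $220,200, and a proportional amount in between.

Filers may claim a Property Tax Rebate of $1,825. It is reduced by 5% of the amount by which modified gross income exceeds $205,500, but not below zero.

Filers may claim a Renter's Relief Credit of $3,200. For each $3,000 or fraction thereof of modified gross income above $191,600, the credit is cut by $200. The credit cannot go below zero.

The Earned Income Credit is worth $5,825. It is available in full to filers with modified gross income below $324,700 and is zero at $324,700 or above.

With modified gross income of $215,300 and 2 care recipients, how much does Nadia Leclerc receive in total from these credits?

$11,259

Caregiver Credit: base = 2 × $6,120 = $12,240. $215,300 is $19,100 into a $24,000 phase-out range, leaving 4,900/24,000 of the credit: $12,240 × 4,900/24,000 = $2,499.
Property Tax Rebate: 5% of the $9,800 excess over $205,500 is $490; credit = $1,825 − $490 = $1,335.
Renter's Relief Credit: income exceeds $191,600 by $23,700, which is 8 full-or-partial $3,000 increments; reduction = 8 × $200 = $1,600, leaving $1,600.
Earned Income Credit: $215,300 is below the $324,700 cutoff, so the full $5,825 applies.
Total: $2,499 + $1,335 + $1,600 + $5,825 = $11,259.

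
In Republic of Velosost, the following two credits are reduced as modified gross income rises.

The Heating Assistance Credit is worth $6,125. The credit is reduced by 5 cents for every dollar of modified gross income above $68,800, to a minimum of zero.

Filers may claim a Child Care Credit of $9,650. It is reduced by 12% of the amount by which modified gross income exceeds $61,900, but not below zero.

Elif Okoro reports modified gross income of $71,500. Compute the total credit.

$14,488

Heating Assistance Credit: 5% of the $2,700 excess over $68,800 is $135; credit = $6,125 − $135 = $5,990.
Child Care Credit: 12% of the $9,600 excess over $61,900 is $1,152; credit = $9,650 − $1,152 = $8,498.
Total: $5,990 + $8,498 = $14,488.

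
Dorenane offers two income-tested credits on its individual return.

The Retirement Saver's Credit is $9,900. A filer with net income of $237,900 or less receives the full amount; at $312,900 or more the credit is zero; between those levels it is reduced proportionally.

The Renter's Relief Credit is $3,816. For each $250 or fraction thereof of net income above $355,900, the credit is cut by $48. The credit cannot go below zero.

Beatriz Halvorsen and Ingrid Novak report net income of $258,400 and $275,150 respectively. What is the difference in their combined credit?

$2,211

Beatriz ($258,400): Retirement Saver's Credit: $258,400 is $20,500 into a $75,000 phase-out range, leaving 54,500/75,000 of the credit: $9,900 × 54,500/75,000 = $7,194. Renter's Relief Credit: $258,400 is at or below the $355,900 threshold, so the full $3,816 applies. total $7,194 + $3,816 = $11,010
Ingrid ($275,150): Retirement Saver's Credit: $275,150 is $37,250 into a $75,000 phase-out range, leaving 37,750/75,000 of the credit: $9,900 × 37,750/75,000 = $4,983. Renter's Relief Credit: $275,150 is at or below the $355,900 threshold, so the full $3,816 applies. total $4,983 + $3,816 = $8,799
Difference: |$11,010 − $8,799| = $2,211.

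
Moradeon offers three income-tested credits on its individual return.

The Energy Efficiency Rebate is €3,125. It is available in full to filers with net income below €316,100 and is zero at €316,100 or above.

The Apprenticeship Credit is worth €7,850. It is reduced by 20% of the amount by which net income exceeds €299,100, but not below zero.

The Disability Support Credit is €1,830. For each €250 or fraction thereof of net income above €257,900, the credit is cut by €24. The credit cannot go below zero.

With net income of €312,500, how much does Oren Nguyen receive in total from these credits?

€8,295

Energy Efficiency Rebate: €312,500 is below the €316,100 cutoff, so the full €3,125 applies.
Apprenticeship Credit: 20% of the €13,400 excess over €299,100 is €2,680; credit = €7,850 − €2,680 = €5,170.
Disability Support Credit: income exceeds €257,900 by €54,600 → 219 increments × €24 = €5,256 ≥ base, so the credit is €0.
Total: €3,125 + €5,170 + €0 = €8,295.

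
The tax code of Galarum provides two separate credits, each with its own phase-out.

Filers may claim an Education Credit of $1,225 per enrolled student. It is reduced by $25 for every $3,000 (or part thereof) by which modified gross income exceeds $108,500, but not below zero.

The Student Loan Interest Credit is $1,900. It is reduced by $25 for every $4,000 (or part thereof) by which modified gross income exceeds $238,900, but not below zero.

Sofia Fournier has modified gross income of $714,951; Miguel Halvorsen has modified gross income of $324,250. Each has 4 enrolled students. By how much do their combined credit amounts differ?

$4,450

Sofia ($714,951): Education Credit: base = 4 × $1,225 = $4,900. income exceeds $108,500 by $606,451 → 203 increments × $25 = $5,075 ≥ base, so the credit is $0. Student Loan Interest Credit: income exceeds $238,900 by $476,051 → 120 increments × $25 = $3,000 ≥ base, so the credit is $0. total $0 + $0 = $0
Miguel ($324,250): Education Credit: base = 4 × $1,225 = $4,900. income exceeds $108,500 by $215,750, which is 72 full-or-partial $3,000 increments; reduction = 72 × $25 = $1,800, leaving $3,100. Student Loan Interest Credit: income exceeds $238,900 by $85,350, which is 22 full-or-partial $4,000 increments; reduction = 22 × $25 = $550, leaving $1,350. total $3,100 + $1,350 = $4,450
Difference: |$0 − $4,450| = $4,450.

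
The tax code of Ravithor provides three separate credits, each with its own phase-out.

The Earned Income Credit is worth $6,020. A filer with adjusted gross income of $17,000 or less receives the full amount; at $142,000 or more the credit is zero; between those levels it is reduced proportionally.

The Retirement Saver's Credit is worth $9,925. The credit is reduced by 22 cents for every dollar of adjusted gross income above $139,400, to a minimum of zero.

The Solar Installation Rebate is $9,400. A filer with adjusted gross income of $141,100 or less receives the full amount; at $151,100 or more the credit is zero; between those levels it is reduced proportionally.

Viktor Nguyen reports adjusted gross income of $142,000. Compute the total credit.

$17,907

Earned Income Credit: $142,000 is at or above $142,000, so the credit is $0.
Retirement Saver's Credit: 22% of the $2,600 excess over $139,400 is $572; credit = $9,925 − $572 = $9,353.
Solar Installation Rebate: $142,000 is $900 into a $10,000 phase-out range, leaving 9,100/10,000 of the credit: $9,400 × 9,100/10,000 = $8,554.
Total: $0 + $9,353 + $8,554 = $17,907.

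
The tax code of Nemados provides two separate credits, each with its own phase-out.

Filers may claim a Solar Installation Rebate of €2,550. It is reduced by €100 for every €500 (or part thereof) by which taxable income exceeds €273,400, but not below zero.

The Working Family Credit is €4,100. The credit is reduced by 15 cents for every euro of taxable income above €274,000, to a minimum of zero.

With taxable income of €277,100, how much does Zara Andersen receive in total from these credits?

€5,385

Solar Installation Rebate: income exceeds €273,400 by €3,700, which is 8 full-or-partial €500 increments; reduction = 8 × €100 = €800, leaving €1,750.
Working Family Credit: 15% of the €3,100 excess over €274,000 is €465; credit = €4,100 − €465 = €3,635.
Total: €1,750 + €3,635 = €5,385.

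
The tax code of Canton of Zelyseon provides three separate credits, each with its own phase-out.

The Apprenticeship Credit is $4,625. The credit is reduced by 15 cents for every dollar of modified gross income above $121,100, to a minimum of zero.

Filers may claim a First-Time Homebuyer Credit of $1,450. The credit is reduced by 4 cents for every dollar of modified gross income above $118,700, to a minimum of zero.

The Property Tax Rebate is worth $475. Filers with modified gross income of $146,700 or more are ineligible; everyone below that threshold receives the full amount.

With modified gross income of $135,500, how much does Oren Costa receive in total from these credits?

$3,718

Apprenticeship Credit: 15% of the $14,400 excess over $121,100 is $2,160; credit = $4,625 − $2,160 = $2,465.
First-Time Homebuyer Credit: 4% of the $16,800 excess over $118,700 is $672; credit = $1,450 − $672 = $778.
Property Tax Rebate: $135,500 is below the $146,700 cutoff, so the full $475 applies.
Total: $2,465 + $778 + $475 = $3,718.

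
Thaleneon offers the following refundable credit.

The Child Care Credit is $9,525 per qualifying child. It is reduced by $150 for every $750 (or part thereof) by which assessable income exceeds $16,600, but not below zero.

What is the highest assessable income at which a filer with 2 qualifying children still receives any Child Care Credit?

Full credit = 2 × $9,525 = $19,050.
After 126 increments the reduction is 126 × $150 = $18,900, leaving $150; one more increment wipes it out. Increment 126 ends at excess 126 × $750 = $94,500, so the highest qualifying income is $16,600 + $94,500 = $111,100.

$111,100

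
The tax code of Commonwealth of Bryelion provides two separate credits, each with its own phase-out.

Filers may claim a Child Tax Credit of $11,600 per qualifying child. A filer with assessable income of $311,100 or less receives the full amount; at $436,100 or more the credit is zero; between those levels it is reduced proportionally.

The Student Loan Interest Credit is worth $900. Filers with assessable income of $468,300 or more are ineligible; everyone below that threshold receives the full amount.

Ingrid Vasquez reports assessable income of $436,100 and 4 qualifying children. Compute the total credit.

$900

Child Tax Credit: base = 4 × $11,600 = $46,400. $436,100 is at or above $436,100, so the credit is $0.
Student Loan Interest Credit: $436,100 is below the $468,300 cutoff, so the full $900 applies.
Total: $0 + $900 = $900.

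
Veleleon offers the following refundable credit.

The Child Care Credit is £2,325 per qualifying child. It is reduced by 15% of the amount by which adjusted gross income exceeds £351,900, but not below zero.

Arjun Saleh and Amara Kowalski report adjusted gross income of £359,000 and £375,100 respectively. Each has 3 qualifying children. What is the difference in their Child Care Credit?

£2,415

Arjun (£359,000): Child Care Credit: base = 3 × £2,325 = £6,975. 15% of the £7,100 excess over £351,900 is £1,065; credit = £6,975 − £1,065 = £5,910.
Amara (£375,100): Child Care Credit: base = 3 × £2,325 = £6,975. 15% of the £23,200 excess over £351,900 is £3,480; credit = £6,975 − £3,480 = £3,495.
Difference: |£5,910 − £3,495| = £2,415.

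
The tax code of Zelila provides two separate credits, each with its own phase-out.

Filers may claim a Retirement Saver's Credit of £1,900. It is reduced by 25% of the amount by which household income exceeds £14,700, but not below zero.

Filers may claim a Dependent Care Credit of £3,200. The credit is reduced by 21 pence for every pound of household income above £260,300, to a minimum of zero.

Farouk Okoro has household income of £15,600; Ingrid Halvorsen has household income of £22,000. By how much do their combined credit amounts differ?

£1,600

Farouk (£15,600): Retirement Saver's Credit: 25% of the £900 excess over £14,700 is £225; credit = £1,900 − £225 = £1,675. Dependent Care Credit: £15,600 is at or below the £260,300 threshold, so the full £3,200 applies. total £1,675 + £3,200 = £4,875
Ingrid (£22,000): Retirement Saver's Credit: 25% of the £7,300 excess over £14,700 is £1,825; credit = £1,900 − £1,825 = £75. Dependent Care Credit: £22,000 is at or below the £260,300 threshold, so the full £3,200 applies. total £75 + £3,200 = £3,275
Difference: |£4,875 − £3,275| = £1,600.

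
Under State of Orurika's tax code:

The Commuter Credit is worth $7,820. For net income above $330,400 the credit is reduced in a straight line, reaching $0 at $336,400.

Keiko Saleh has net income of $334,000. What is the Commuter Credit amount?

$3,128

Commuter Credit: $334,000 is $3,600 into a $6,000 phase-out range, leaving 2,400/6,000 of the credit: $7,820 × 2,400/6,000 = $3,128.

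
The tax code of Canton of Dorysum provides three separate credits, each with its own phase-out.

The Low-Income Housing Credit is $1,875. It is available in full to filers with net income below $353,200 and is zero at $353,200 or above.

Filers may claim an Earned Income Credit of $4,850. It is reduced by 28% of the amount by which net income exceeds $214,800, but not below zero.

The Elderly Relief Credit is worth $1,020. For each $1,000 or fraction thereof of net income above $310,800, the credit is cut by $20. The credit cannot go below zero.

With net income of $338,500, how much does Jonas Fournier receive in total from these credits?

Low-Income Housing Credit: $338,500 is below the $353,200 cutoff, so the full $1,875 applies.
Earned Income Credit: 28% of the $123,700 excess over $214,800 is $34,636 ≥ base, so the credit is $0.
Elderly Relief Credit: income exceeds $310,800 by $27,700, which is 28 full-or-partial $1,000 increments; reduction = 28 × $20 = $560, leaving $460.
Total: $1,875 + $0 + $460 = $2,335.

$2,335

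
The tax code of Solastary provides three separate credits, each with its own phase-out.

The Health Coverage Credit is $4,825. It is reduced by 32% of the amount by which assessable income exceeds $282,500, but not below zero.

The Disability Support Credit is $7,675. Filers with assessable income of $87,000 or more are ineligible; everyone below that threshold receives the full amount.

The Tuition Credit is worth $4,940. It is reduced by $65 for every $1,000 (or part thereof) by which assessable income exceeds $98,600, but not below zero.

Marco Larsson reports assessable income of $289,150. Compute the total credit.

$2,697

Health Coverage Credit: 32% of the $6,650 excess over $282,500 is $2,128; credit = $4,825 − $2,128 = $2,697.
Disability Support Credit: $289,150 meets or exceeds the $87,000 cutoff, so the credit is $0.
Tuition Credit: income exceeds $98,600 by $190,550 → 191 increments × $65 = $12,415 ≥ base, so the credit is $0.
Total: $2,697 + $0 + $0 = $2,697.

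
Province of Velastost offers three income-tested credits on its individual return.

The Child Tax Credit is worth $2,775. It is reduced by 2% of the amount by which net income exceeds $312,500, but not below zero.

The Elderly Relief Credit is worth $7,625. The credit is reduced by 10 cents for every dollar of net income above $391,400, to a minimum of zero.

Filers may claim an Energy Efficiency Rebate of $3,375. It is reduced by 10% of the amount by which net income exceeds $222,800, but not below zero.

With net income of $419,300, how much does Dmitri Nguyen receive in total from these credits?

$5,474

Child Tax Credit: 2% of the $106,800 excess over $312,500 is $2,136; credit = $2,775 − $2,136 = $639.
Elderly Relief Credit: 10% of the $27,900 excess over $391,400 is $2,790; credit = $7,625 − $2,790 = $4,835.
Energy Efficiency Rebate: 10% of the $196,500 excess over $222,800 is $19,650 ≥ base, so the credit is $0.
Total: $639 + $4,835 + $0 = $5,474.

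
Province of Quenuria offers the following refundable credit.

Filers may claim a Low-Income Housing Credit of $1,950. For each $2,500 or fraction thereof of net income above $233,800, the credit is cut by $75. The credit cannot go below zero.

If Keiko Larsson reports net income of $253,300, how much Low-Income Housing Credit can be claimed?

$1,350

Low-Income Housing Credit: income exceeds $233,800 by $19,500, which is 8 full-or-partial $2,500 increments; reduction = 8 × $75 = $600, leaving $1,350.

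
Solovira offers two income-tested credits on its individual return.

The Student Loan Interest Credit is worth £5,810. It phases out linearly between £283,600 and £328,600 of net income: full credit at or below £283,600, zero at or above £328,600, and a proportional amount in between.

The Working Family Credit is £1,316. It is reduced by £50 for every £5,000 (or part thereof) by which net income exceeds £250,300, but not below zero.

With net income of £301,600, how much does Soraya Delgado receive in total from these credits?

Student Loan Interest Credit: £301,600 is £18,000 into a £45,000 phase-out range, leaving 27,000/45,000 of the credit: £5,810 × 27,000/45,000 = £3,486.
Working Family Credit: income exceeds £250,300 by £51,300, which is 11 full-or-partial £5,000 increments; reduction = 11 × £50 = £550, leaving £766.
Total: £3,486 + £766 = £4,252.

£4,252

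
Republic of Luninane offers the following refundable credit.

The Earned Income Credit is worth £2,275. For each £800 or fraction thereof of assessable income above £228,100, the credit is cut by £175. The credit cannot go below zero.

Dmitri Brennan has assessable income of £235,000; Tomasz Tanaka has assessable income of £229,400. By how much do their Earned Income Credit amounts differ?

Dmitri (£235,000): Earned Income Credit: income exceeds £228,100 by £6,900, which is 9 full-or-partial £800 increments; reduction = 9 × £175 = £1,575, leaving £700.
Tomasz (£229,400): Earned Income Credit: income exceeds £228,100 by £1,300, which is 2 full-or-partial £800 increments; reduction = 2 × £175 = £350, leaving £1,925.
Difference: |£700 − £1,925| = £1,225.

£1,225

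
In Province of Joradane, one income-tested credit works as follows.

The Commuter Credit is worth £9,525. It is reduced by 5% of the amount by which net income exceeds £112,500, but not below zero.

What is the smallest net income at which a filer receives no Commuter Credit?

The credit falls by 5% of each pound above £112,500, so it reaches zero when the excess is £9,525 / 5% = £190,500: income = £112,500 + £190,500 = £303,000.

£303,000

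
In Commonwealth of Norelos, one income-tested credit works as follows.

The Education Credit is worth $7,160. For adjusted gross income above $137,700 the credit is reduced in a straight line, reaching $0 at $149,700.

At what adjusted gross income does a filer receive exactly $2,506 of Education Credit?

$2,506 is 2,506/7,160 of the full $7,160, so 4,654/7,160 of the $12,000 range has been used: income = $137,700 + $12,000 × 4,654/7,160 = $145,500.

$145,500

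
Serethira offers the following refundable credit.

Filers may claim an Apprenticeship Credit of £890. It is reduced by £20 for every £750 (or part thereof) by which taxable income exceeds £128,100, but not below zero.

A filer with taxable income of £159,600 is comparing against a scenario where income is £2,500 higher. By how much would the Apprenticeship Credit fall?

£50

At £159,600 — income exceeds £128,100 by £31,500, which is 42 full-or-partial £750 increments; reduction = 42 × £20 = £840, leaving £50.
At £162,100 — income exceeds £128,100 by £34,000 → 46 increments × £20 = £920 ≥ base, so the credit is £0.
Lost: £50 − £0 = £50.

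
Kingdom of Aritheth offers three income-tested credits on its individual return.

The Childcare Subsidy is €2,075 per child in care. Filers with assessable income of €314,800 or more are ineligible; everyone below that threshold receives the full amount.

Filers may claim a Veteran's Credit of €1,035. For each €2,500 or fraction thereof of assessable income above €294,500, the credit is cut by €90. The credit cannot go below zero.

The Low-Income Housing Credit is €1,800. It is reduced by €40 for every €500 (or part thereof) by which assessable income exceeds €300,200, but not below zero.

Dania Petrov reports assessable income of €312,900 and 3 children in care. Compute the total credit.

Childcare Subsidy: base = 3 × €2,075 = €6,225. €312,900 is below the €314,800 cutoff, so the full €6,225 applies.
Veteran's Credit: income exceeds €294,500 by €18,400, which is 8 full-or-partial €2,500 increments; reduction = 8 × €90 = €720, leaving €315.
Low-Income Housing Credit: income exceeds €300,200 by €12,700, which is 26 full-or-partial €500 increments; reduction = 26 × €40 = €1,040, leaving €760.
Total: €6,225 + €315 + €760 = €7,300.

€7,300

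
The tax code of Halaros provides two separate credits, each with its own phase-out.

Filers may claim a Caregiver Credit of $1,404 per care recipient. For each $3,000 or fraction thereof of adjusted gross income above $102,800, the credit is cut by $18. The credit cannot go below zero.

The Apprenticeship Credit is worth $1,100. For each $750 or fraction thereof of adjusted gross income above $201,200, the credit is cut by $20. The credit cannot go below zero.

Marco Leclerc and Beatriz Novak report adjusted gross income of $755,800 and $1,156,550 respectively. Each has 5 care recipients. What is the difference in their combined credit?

Marco ($755,800): Caregiver Credit: base = 5 × $1,404 = $7,020. income exceeds $102,800 by $653,000, which is 218 full-or-partial $3,000 increments; reduction = 218 × $18 = $3,924, leaving $3,096. Apprenticeship Credit: income exceeds $201,200 by $554,600 → 740 increments × $20 = $14,800 ≥ base, so the credit is $0. total $3,096 + $0 = $3,096
Beatriz ($1,156,550): Caregiver Credit: base = 5 × $1,404 = $7,020. income exceeds $102,800 by $1,053,750, which is 352 full-or-partial $3,000 increments; reduction = 352 × $18 = $6,336, leaving $684. Apprenticeship Credit: income exceeds $201,200 by $955,350 → 1274 increments × $20 = $25,480 ≥ base, so the credit is $0. total $684 + $0 = $684
Difference: |$3,096 − $684| = $2,412.

$2,412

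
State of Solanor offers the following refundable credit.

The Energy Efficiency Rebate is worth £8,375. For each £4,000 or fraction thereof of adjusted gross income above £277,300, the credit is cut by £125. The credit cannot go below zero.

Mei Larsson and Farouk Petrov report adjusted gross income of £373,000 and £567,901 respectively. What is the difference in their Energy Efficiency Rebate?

£5,375

Mei (£373,000): Energy Efficiency Rebate: income exceeds £277,300 by £95,700, which is 24 full-or-partial £4,000 increments; reduction = 24 × £125 = £3,000, leaving £5,375.
Farouk (£567,901): Energy Efficiency Rebate: income exceeds £277,300 by £290,601 → 73 increments × £125 = £9,125 ≥ base, so the credit is £0.
Difference: |£5,375 − £0| = £5,375.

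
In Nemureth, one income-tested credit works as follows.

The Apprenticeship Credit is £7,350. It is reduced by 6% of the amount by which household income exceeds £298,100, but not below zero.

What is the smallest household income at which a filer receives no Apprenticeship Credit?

£420,600

The credit falls by 6% of each pound above £298,100, so it reaches zero when the excess is £7,350 / 6% = £122,500: income = £298,100 + £122,500 = £420,600.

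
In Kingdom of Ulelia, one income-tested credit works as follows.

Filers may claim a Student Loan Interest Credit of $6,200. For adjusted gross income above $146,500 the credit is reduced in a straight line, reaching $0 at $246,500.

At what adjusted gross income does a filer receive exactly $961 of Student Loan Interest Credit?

$961 is 961/6,200 of the full $6,200, so 5,239/6,200 of the $100,000 range has been used: income = $146,500 + $100,000 × 5,239/6,200 = $231,000.

$231,000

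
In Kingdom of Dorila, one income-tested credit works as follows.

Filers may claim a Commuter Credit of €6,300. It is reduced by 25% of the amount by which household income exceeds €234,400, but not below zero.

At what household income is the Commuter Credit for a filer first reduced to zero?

€259,600

The credit falls by 25% of each euro above €234,400, so it reaches zero when the excess is €6,300 / 25% = €25,200: income = €234,400 + €25,200 = €259,600.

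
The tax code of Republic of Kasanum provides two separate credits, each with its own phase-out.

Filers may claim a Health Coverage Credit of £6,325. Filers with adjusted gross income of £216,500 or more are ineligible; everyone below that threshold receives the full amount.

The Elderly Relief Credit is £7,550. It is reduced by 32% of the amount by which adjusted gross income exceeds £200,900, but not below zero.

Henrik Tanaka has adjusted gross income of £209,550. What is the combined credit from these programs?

Health Coverage Credit: £209,550 is below the £216,500 cutoff, so the full £6,325 applies.
Elderly Relief Credit: 32% of the £8,650 excess over £200,900 is £2,768; credit = £7,550 − £2,768 = £4,782.
Total: £6,325 + £4,782 = £11,107.

£11,107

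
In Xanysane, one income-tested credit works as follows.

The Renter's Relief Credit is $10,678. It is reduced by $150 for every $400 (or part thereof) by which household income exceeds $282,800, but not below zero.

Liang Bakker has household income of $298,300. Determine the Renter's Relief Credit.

$4,828

Renter's Relief Credit: income exceeds $282,800 by $15,500, which is 39 full-or-partial $400 increments; reduction = 39 × $150 = $5,850, leaving $4,828.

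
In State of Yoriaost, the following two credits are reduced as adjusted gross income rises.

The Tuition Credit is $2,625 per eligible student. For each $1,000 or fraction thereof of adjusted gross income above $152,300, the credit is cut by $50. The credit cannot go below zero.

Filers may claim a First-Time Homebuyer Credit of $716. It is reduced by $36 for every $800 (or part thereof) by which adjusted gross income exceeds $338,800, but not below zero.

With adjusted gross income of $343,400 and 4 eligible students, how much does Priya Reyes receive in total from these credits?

$1,400

Tuition Credit: base = 4 × $2,625 = $10,500. income exceeds $152,300 by $191,100, which is 192 full-or-partial $1,000 increments; reduction = 192 × $50 = $9,600, leaving $900.
First-Time Homebuyer Credit: income exceeds $338,800 by $4,600, which is 6 full-or-partial $800 increments; reduction = 6 × $36 = $216, leaving $500.
Total: $900 + $500 = $1,400.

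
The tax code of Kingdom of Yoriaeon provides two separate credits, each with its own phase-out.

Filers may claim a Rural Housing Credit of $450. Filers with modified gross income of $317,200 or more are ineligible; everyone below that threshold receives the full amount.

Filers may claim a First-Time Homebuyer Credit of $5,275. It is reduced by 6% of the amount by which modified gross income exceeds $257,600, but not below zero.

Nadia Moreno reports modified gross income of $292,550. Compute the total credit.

Rural Housing Credit: $292,550 is below the $317,200 cutoff, so the full $450 applies.
First-Time Homebuyer Credit: 6% of the $34,950 excess over $257,600 is $2,097; credit = $5,275 − $2,097 = $3,178.
Total: $450 + $3,178 = $3,628.

$3,628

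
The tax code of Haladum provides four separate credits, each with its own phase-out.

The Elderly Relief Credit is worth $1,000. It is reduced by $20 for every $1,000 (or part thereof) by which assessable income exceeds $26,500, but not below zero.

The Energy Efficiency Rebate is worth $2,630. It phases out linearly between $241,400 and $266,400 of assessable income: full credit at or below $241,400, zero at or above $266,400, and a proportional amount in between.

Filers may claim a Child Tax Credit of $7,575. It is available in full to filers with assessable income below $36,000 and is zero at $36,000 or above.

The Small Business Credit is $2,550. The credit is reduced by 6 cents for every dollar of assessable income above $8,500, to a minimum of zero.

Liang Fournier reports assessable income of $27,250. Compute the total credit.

Elderly Relief Credit: income exceeds $26,500 by $750, which is 1 full-or-partial $1,000 increment; reduction = 1 × $20 = $20, leaving $980.
Energy Efficiency Rebate: $27,250 is at or below the $241,400 threshold, so the full $2,630 applies.
Child Tax Credit: $27,250 is below the $36,000 cutoff, so the full $7,575 applies.
Small Business Credit: 6% of the $18,750 excess over $8,500 is $1,125; credit = $2,550 − $1,125 = $1,425.
Total: $980 + $2,630 + $7,575 + $1,425 = $12,610.

$12,610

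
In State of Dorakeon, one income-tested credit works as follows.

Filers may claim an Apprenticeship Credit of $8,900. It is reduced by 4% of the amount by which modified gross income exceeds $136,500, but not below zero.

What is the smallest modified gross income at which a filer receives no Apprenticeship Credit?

$359,000

The credit falls by 4% of each dollar above $136,500, so it reaches zero when the excess is $8,900 / 4% = $222,500: income = $136,500 + $222,500 = $359,000.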